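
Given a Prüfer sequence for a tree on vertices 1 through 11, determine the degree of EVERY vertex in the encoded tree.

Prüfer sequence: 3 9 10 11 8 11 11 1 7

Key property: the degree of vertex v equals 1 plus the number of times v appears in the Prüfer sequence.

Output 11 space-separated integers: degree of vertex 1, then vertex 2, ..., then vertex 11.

p_1 = 3: count[3] becomes 1
p_2 = 9: count[9] becomes 1
p_3 = 10: count[10] becomes 1
p_4 = 11: count[11] becomes 1
p_5 = 8: count[8] becomes 1
p_6 = 11: count[11] becomes 2
p_7 = 11: count[11] becomes 3
p_8 = 1: count[1] becomes 1
p_9 = 7: count[7] becomes 1
Degrees (1 + count): deg[1]=1+1=2, deg[2]=1+0=1, deg[3]=1+1=2, deg[4]=1+0=1, deg[5]=1+0=1, deg[6]=1+0=1, deg[7]=1+1=2, deg[8]=1+1=2, deg[9]=1+1=2, deg[10]=1+1=2, deg[11]=1+3=4

Answer: 2 1 2 1 1 1 2 2 2 2 4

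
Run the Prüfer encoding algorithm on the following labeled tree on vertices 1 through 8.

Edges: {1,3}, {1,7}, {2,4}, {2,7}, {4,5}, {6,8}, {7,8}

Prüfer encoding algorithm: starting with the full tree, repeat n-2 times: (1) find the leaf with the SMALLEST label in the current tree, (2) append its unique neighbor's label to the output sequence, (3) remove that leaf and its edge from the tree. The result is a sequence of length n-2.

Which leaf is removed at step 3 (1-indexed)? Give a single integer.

Step 1: current leaves = {3,5,6}. Remove leaf 3 (neighbor: 1).
Step 2: current leaves = {1,5,6}. Remove leaf 1 (neighbor: 7).
Step 3: current leaves = {5,6}. Remove leaf 5 (neighbor: 4).

Answer: 5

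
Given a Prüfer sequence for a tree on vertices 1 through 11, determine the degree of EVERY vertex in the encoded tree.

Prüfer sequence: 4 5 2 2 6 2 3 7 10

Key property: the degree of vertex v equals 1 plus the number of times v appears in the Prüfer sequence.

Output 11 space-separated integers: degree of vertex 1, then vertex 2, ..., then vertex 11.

Answer: 1 4 2 2 2 2 2 1 1 2 1

Derivation:
p_1 = 4: count[4] becomes 1
p_2 = 5: count[5] becomes 1
p_3 = 2: count[2] becomes 1
p_4 = 2: count[2] becomes 2
p_5 = 6: count[6] becomes 1
p_6 = 2: count[2] becomes 3
p_7 = 3: count[3] becomes 1
p_8 = 7: count[7] becomes 1
p_9 = 10: count[10] becomes 1
Degrees (1 + count): deg[1]=1+0=1, deg[2]=1+3=4, deg[3]=1+1=2, deg[4]=1+1=2, deg[5]=1+1=2, deg[6]=1+1=2, deg[7]=1+1=2, deg[8]=1+0=1, deg[9]=1+0=1, deg[10]=1+1=2, deg[11]=1+0=1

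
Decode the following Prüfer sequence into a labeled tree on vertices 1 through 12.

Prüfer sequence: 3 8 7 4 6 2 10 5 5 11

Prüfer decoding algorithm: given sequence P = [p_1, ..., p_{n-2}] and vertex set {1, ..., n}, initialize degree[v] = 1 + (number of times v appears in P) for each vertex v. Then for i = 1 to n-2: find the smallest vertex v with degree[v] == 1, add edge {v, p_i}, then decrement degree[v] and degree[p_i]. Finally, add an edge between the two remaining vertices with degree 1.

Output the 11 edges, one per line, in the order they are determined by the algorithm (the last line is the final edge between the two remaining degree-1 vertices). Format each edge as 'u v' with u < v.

Initial degrees: {1:1, 2:2, 3:2, 4:2, 5:3, 6:2, 7:2, 8:2, 9:1, 10:2, 11:2, 12:1}
Step 1: smallest deg-1 vertex = 1, p_1 = 3. Add edge {1,3}. Now deg[1]=0, deg[3]=1.
Step 2: smallest deg-1 vertex = 3, p_2 = 8. Add edge {3,8}. Now deg[3]=0, deg[8]=1.
Step 3: smallest deg-1 vertex = 8, p_3 = 7. Add edge {7,8}. Now deg[8]=0, deg[7]=1.
Step 4: smallest deg-1 vertex = 7, p_4 = 4. Add edge {4,7}. Now deg[7]=0, deg[4]=1.
Step 5: smallest deg-1 vertex = 4, p_5 = 6. Add edge {4,6}. Now deg[4]=0, deg[6]=1.
Step 6: smallest deg-1 vertex = 6, p_6 = 2. Add edge {2,6}. Now deg[6]=0, deg[2]=1.
Step 7: smallest deg-1 vertex = 2, p_7 = 10. Add edge {2,10}. Now deg[2]=0, deg[10]=1.
Step 8: smallest deg-1 vertex = 9, p_8 = 5. Add edge {5,9}. Now deg[9]=0, deg[5]=2.
Step 9: smallest deg-1 vertex = 10, p_9 = 5. Add edge {5,10}. Now deg[10]=0, deg[5]=1.
Step 10: smallest deg-1 vertex = 5, p_10 = 11. Add edge {5,11}. Now deg[5]=0, deg[11]=1.
Final: two remaining deg-1 vertices are 11, 12. Add edge {11,12}.

Answer: 1 3
3 8
7 8
4 7
4 6
2 6
2 10
5 9
5 10
5 11
11 12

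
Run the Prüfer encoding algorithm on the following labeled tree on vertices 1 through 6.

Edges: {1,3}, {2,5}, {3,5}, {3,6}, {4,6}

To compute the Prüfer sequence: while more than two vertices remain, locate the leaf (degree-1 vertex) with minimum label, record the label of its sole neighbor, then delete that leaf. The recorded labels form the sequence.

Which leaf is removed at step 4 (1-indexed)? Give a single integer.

Step 1: current leaves = {1,2,4}. Remove leaf 1 (neighbor: 3).
Step 2: current leaves = {2,4}. Remove leaf 2 (neighbor: 5).
Step 3: current leaves = {4,5}. Remove leaf 4 (neighbor: 6).
Step 4: current leaves = {5,6}. Remove leaf 5 (neighbor: 3).

Answer: 5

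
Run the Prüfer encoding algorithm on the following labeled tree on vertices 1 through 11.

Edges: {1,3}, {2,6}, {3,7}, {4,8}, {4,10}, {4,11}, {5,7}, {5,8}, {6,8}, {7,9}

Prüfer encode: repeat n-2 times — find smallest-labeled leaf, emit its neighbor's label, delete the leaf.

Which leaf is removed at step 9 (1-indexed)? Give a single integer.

Answer: 10

Derivation:
Step 1: current leaves = {1,2,9,10,11}. Remove leaf 1 (neighbor: 3).
Step 2: current leaves = {2,3,9,10,11}. Remove leaf 2 (neighbor: 6).
Step 3: current leaves = {3,6,9,10,11}. Remove leaf 3 (neighbor: 7).
Step 4: current leaves = {6,9,10,11}. Remove leaf 6 (neighbor: 8).
Step 5: current leaves = {9,10,11}. Remove leaf 9 (neighbor: 7).
Step 6: current leaves = {7,10,11}. Remove leaf 7 (neighbor: 5).
Step 7: current leaves = {5,10,11}. Remove leaf 5 (neighbor: 8).
Step 8: current leaves = {8,10,11}. Remove leaf 8 (neighbor: 4).
Step 9: current leaves = {10,11}. Remove leaf 10 (neighbor: 4).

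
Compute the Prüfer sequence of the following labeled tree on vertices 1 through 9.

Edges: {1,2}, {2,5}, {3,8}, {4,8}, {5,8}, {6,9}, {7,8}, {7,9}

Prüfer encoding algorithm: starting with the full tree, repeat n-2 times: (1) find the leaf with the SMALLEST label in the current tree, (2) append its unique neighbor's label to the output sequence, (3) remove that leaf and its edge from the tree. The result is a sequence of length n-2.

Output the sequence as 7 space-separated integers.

Step 1: leaves = {1,3,4,6}. Remove smallest leaf 1, emit neighbor 2.
Step 2: leaves = {2,3,4,6}. Remove smallest leaf 2, emit neighbor 5.
Step 3: leaves = {3,4,5,6}. Remove smallest leaf 3, emit neighbor 8.
Step 4: leaves = {4,5,6}. Remove smallest leaf 4, emit neighbor 8.
Step 5: leaves = {5,6}. Remove smallest leaf 5, emit neighbor 8.
Step 6: leaves = {6,8}. Remove smallest leaf 6, emit neighbor 9.
Step 7: leaves = {8,9}. Remove smallest leaf 8, emit neighbor 7.
Done: 2 vertices remain (7, 9). Sequence = [2 5 8 8 8 9 7]

Answer: 2 5 8 8 8 9 7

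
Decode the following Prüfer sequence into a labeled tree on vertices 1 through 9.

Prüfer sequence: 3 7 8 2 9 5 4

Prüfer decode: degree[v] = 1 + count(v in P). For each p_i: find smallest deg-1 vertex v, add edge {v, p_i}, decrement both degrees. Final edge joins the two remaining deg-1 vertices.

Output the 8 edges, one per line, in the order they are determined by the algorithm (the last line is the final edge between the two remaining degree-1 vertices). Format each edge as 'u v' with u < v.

Initial degrees: {1:1, 2:2, 3:2, 4:2, 5:2, 6:1, 7:2, 8:2, 9:2}
Step 1: smallest deg-1 vertex = 1, p_1 = 3. Add edge {1,3}. Now deg[1]=0, deg[3]=1.
Step 2: smallest deg-1 vertex = 3, p_2 = 7. Add edge {3,7}. Now deg[3]=0, deg[7]=1.
Step 3: smallest deg-1 vertex = 6, p_3 = 8. Add edge {6,8}. Now deg[6]=0, deg[8]=1.
Step 4: smallest deg-1 vertex = 7, p_4 = 2. Add edge {2,7}. Now deg[7]=0, deg[2]=1.
Step 5: smallest deg-1 vertex = 2, p_5 = 9. Add edge {2,9}. Now deg[2]=0, deg[9]=1.
Step 6: smallest deg-1 vertex = 8, p_6 = 5. Add edge {5,8}. Now deg[8]=0, deg[5]=1.
Step 7: smallest deg-1 vertex = 5, p_7 = 4. Add edge {4,5}. Now deg[5]=0, deg[4]=1.
Final: two remaining deg-1 vertices are 4, 9. Add edge {4,9}.

Answer: 1 3
3 7
6 8
2 7
2 9
5 8
4 5
4 9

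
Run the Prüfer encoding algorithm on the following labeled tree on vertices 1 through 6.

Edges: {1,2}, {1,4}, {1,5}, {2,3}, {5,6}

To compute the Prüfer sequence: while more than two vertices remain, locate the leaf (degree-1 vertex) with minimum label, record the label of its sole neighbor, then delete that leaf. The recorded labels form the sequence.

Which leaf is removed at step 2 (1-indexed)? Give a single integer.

Answer: 2

Derivation:
Step 1: current leaves = {3,4,6}. Remove leaf 3 (neighbor: 2).
Step 2: current leaves = {2,4,6}. Remove leaf 2 (neighbor: 1).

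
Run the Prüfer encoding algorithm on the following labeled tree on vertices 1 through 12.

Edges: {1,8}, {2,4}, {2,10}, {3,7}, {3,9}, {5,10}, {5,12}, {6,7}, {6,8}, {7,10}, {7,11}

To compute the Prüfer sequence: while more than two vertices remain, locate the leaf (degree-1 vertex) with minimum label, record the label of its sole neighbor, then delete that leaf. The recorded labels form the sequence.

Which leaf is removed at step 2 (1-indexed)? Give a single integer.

Answer: 4

Derivation:
Step 1: current leaves = {1,4,9,11,12}. Remove leaf 1 (neighbor: 8).
Step 2: current leaves = {4,8,9,11,12}. Remove leaf 4 (neighbor: 2).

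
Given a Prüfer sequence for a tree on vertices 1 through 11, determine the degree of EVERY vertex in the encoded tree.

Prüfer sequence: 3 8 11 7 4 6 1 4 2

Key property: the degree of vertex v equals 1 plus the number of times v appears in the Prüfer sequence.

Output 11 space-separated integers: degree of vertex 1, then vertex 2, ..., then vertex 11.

Answer: 2 2 2 3 1 2 2 2 1 1 2

Derivation:
p_1 = 3: count[3] becomes 1
p_2 = 8: count[8] becomes 1
p_3 = 11: count[11] becomes 1
p_4 = 7: count[7] becomes 1
p_5 = 4: count[4] becomes 1
p_6 = 6: count[6] becomes 1
p_7 = 1: count[1] becomes 1
p_8 = 4: count[4] becomes 2
p_9 = 2: count[2] becomes 1
Degrees (1 + count): deg[1]=1+1=2, deg[2]=1+1=2, deg[3]=1+1=2, deg[4]=1+2=3, deg[5]=1+0=1, deg[6]=1+1=2, deg[7]=1+1=2, deg[8]=1+1=2, deg[9]=1+0=1, deg[10]=1+0=1, deg[11]=1+1=2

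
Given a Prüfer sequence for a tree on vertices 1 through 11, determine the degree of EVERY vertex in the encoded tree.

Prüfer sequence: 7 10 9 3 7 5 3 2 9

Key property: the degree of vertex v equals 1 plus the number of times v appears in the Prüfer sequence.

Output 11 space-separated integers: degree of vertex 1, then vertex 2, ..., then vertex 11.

Answer: 1 2 3 1 2 1 3 1 3 2 1

Derivation:
p_1 = 7: count[7] becomes 1
p_2 = 10: count[10] becomes 1
p_3 = 9: count[9] becomes 1
p_4 = 3: count[3] becomes 1
p_5 = 7: count[7] becomes 2
p_6 = 5: count[5] becomes 1
p_7 = 3: count[3] becomes 2
p_8 = 2: count[2] becomes 1
p_9 = 9: count[9] becomes 2
Degrees (1 + count): deg[1]=1+0=1, deg[2]=1+1=2, deg[3]=1+2=3, deg[4]=1+0=1, deg[5]=1+1=2, deg[6]=1+0=1, deg[7]=1+2=3, deg[8]=1+0=1, deg[9]=1+2=3, deg[10]=1+1=2, deg[11]=1+0=1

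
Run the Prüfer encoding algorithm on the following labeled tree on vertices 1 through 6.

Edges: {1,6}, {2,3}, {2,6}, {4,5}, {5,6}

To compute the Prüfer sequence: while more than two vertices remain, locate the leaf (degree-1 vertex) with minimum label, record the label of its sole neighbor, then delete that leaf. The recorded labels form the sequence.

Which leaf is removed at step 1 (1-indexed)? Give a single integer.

Answer: 1

Derivation:
Step 1: current leaves = {1,3,4}. Remove leaf 1 (neighbor: 6).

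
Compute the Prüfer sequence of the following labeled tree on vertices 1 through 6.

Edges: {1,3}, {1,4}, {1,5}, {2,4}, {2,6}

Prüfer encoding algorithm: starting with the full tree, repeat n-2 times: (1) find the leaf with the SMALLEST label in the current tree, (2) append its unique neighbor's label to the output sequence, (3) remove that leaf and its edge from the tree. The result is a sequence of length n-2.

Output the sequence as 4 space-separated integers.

Answer: 1 1 4 2

Derivation:
Step 1: leaves = {3,5,6}. Remove smallest leaf 3, emit neighbor 1.
Step 2: leaves = {5,6}. Remove smallest leaf 5, emit neighbor 1.
Step 3: leaves = {1,6}. Remove smallest leaf 1, emit neighbor 4.
Step 4: leaves = {4,6}. Remove smallest leaf 4, emit neighbor 2.
Done: 2 vertices remain (2, 6). Sequence = [1 1 4 2]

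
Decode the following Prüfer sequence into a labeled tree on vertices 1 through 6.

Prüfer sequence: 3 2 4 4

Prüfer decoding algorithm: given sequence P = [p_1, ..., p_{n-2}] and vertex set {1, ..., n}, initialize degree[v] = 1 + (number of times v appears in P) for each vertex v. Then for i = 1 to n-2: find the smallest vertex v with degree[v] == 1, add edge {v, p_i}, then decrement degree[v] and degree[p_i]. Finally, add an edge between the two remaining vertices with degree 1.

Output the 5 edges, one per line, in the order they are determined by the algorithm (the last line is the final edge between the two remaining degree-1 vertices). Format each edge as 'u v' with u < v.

Answer: 1 3
2 3
2 4
4 5
4 6

Derivation:
Initial degrees: {1:1, 2:2, 3:2, 4:3, 5:1, 6:1}
Step 1: smallest deg-1 vertex = 1, p_1 = 3. Add edge {1,3}. Now deg[1]=0, deg[3]=1.
Step 2: smallest deg-1 vertex = 3, p_2 = 2. Add edge {2,3}. Now deg[3]=0, deg[2]=1.
Step 3: smallest deg-1 vertex = 2, p_3 = 4. Add edge {2,4}. Now deg[2]=0, deg[4]=2.
Step 4: smallest deg-1 vertex = 5, p_4 = 4. Add edge {4,5}. Now deg[5]=0, deg[4]=1.
Final: two remaining deg-1 vertices are 4, 6. Add edge {4,6}.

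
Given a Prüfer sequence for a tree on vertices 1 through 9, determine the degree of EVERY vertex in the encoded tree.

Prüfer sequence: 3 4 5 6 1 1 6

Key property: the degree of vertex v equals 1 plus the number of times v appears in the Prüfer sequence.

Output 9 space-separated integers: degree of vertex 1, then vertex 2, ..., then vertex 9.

Answer: 3 1 2 2 2 3 1 1 1

Derivation:
p_1 = 3: count[3] becomes 1
p_2 = 4: count[4] becomes 1
p_3 = 5: count[5] becomes 1
p_4 = 6: count[6] becomes 1
p_5 = 1: count[1] becomes 1
p_6 = 1: count[1] becomes 2
p_7 = 6: count[6] becomes 2
Degrees (1 + count): deg[1]=1+2=3, deg[2]=1+0=1, deg[3]=1+1=2, deg[4]=1+1=2, deg[5]=1+1=2, deg[6]=1+2=3, deg[7]=1+0=1, deg[8]=1+0=1, deg[9]=1+0=1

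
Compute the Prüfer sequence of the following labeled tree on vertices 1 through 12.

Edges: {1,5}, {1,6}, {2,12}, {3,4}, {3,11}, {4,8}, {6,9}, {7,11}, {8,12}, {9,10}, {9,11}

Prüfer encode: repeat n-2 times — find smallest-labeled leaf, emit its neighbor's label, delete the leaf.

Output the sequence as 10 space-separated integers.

Step 1: leaves = {2,5,7,10}. Remove smallest leaf 2, emit neighbor 12.
Step 2: leaves = {5,7,10,12}. Remove smallest leaf 5, emit neighbor 1.
Step 3: leaves = {1,7,10,12}. Remove smallest leaf 1, emit neighbor 6.
Step 4: leaves = {6,7,10,12}. Remove smallest leaf 6, emit neighbor 9.
Step 5: leaves = {7,10,12}. Remove smallest leaf 7, emit neighbor 11.
Step 6: leaves = {10,12}. Remove smallest leaf 10, emit neighbor 9.
Step 7: leaves = {9,12}. Remove smallest leaf 9, emit neighbor 11.
Step 8: leaves = {11,12}. Remove smallest leaf 11, emit neighbor 3.
Step 9: leaves = {3,12}. Remove smallest leaf 3, emit neighbor 4.
Step 10: leaves = {4,12}. Remove smallest leaf 4, emit neighbor 8.
Done: 2 vertices remain (8, 12). Sequence = [12 1 6 9 11 9 11 3 4 8]

Answer: 12 1 6 9 11 9 11 3 4 8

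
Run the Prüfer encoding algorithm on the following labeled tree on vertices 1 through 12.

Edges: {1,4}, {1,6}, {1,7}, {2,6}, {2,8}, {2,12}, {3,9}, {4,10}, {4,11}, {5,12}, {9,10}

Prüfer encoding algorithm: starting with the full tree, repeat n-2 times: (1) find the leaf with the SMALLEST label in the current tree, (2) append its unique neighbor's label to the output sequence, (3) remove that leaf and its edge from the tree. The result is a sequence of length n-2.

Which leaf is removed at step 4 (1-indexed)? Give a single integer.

Step 1: current leaves = {3,5,7,8,11}. Remove leaf 3 (neighbor: 9).
Step 2: current leaves = {5,7,8,9,11}. Remove leaf 5 (neighbor: 12).
Step 3: current leaves = {7,8,9,11,12}. Remove leaf 7 (neighbor: 1).
Step 4: current leaves = {8,9,11,12}. Remove leaf 8 (neighbor: 2).

Answer: 8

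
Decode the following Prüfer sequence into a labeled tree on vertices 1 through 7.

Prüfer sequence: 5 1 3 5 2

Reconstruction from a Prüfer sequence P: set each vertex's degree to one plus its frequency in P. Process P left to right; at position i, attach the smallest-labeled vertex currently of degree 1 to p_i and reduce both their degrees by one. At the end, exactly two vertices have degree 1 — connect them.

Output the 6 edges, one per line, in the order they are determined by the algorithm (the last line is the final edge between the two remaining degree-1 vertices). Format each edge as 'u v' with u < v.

Answer: 4 5
1 6
1 3
3 5
2 5
2 7

Derivation:
Initial degrees: {1:2, 2:2, 3:2, 4:1, 5:3, 6:1, 7:1}
Step 1: smallest deg-1 vertex = 4, p_1 = 5. Add edge {4,5}. Now deg[4]=0, deg[5]=2.
Step 2: smallest deg-1 vertex = 6, p_2 = 1. Add edge {1,6}. Now deg[6]=0, deg[1]=1.
Step 3: smallest deg-1 vertex = 1, p_3 = 3. Add edge {1,3}. Now deg[1]=0, deg[3]=1.
Step 4: smallest deg-1 vertex = 3, p_4 = 5. Add edge {3,5}. Now deg[3]=0, deg[5]=1.
Step 5: smallest deg-1 vertex = 5, p_5 = 2. Add edge {2,5}. Now deg[5]=0, deg[2]=1.
Final: two remaining deg-1 vertices are 2, 7. Add edge {2,7}.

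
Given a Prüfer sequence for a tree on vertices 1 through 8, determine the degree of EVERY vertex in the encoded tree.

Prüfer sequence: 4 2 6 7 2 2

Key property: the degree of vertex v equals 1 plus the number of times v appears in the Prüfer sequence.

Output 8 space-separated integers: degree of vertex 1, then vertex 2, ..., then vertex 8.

Answer: 1 4 1 2 1 2 2 1

Derivation:
p_1 = 4: count[4] becomes 1
p_2 = 2: count[2] becomes 1
p_3 = 6: count[6] becomes 1
p_4 = 7: count[7] becomes 1
p_5 = 2: count[2] becomes 2
p_6 = 2: count[2] becomes 3
Degrees (1 + count): deg[1]=1+0=1, deg[2]=1+3=4, deg[3]=1+0=1, deg[4]=1+1=2, deg[5]=1+0=1, deg[6]=1+1=2, deg[7]=1+1=2, deg[8]=1+0=1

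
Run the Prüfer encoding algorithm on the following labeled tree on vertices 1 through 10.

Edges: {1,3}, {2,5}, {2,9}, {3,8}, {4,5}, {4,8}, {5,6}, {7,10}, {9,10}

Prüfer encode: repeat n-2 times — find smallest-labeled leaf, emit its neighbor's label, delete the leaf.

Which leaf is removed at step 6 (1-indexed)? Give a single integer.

Answer: 4

Derivation:
Step 1: current leaves = {1,6,7}. Remove leaf 1 (neighbor: 3).
Step 2: current leaves = {3,6,7}. Remove leaf 3 (neighbor: 8).
Step 3: current leaves = {6,7,8}. Remove leaf 6 (neighbor: 5).
Step 4: current leaves = {7,8}. Remove leaf 7 (neighbor: 10).
Step 5: current leaves = {8,10}. Remove leaf 8 (neighbor: 4).
Step 6: current leaves = {4,10}. Remove leaf 4 (neighbor: 5).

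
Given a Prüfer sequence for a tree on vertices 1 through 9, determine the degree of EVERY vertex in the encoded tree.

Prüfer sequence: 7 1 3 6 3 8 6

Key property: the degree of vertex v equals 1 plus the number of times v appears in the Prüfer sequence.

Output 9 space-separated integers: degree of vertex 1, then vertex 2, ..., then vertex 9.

p_1 = 7: count[7] becomes 1
p_2 = 1: count[1] becomes 1
p_3 = 3: count[3] becomes 1
p_4 = 6: count[6] becomes 1
p_5 = 3: count[3] becomes 2
p_6 = 8: count[8] becomes 1
p_7 = 6: count[6] becomes 2
Degrees (1 + count): deg[1]=1+1=2, deg[2]=1+0=1, deg[3]=1+2=3, deg[4]=1+0=1, deg[5]=1+0=1, deg[6]=1+2=3, deg[7]=1+1=2, deg[8]=1+1=2, deg[9]=1+0=1

Answer: 2 1 3 1 1 3 2 2 1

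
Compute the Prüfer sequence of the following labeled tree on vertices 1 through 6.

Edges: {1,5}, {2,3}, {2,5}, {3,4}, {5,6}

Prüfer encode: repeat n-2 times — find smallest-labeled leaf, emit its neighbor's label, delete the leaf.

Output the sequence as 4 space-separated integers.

Answer: 5 3 2 5

Derivation:
Step 1: leaves = {1,4,6}. Remove smallest leaf 1, emit neighbor 5.
Step 2: leaves = {4,6}. Remove smallest leaf 4, emit neighbor 3.
Step 3: leaves = {3,6}. Remove smallest leaf 3, emit neighbor 2.
Step 4: leaves = {2,6}. Remove smallest leaf 2, emit neighbor 5.
Done: 2 vertices remain (5, 6). Sequence = [5 3 2 5]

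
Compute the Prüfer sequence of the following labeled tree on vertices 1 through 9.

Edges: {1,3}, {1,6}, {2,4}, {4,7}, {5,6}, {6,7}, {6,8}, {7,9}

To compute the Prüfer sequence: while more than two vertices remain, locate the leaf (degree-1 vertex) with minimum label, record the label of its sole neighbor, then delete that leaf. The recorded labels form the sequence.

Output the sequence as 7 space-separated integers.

Answer: 4 1 6 7 6 6 7

Derivation:
Step 1: leaves = {2,3,5,8,9}. Remove smallest leaf 2, emit neighbor 4.
Step 2: leaves = {3,4,5,8,9}. Remove smallest leaf 3, emit neighbor 1.
Step 3: leaves = {1,4,5,8,9}. Remove smallest leaf 1, emit neighbor 6.
Step 4: leaves = {4,5,8,9}. Remove smallest leaf 4, emit neighbor 7.
Step 5: leaves = {5,8,9}. Remove smallest leaf 5, emit neighbor 6.
Step 6: leaves = {8,9}. Remove smallest leaf 8, emit neighbor 6.
Step 7: leaves = {6,9}. Remove smallest leaf 6, emit neighbor 7.
Done: 2 vertices remain (7, 9). Sequence = [4 1 6 7 6 6 7]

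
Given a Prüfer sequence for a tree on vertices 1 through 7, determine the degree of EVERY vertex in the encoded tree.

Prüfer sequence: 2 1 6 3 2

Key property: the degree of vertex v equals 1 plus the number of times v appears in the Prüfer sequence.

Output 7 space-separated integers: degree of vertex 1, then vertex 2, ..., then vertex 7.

p_1 = 2: count[2] becomes 1
p_2 = 1: count[1] becomes 1
p_3 = 6: count[6] becomes 1
p_4 = 3: count[3] becomes 1
p_5 = 2: count[2] becomes 2
Degrees (1 + count): deg[1]=1+1=2, deg[2]=1+2=3, deg[3]=1+1=2, deg[4]=1+0=1, deg[5]=1+0=1, deg[6]=1+1=2, deg[7]=1+0=1

Answer: 2 3 2 1 1 2 1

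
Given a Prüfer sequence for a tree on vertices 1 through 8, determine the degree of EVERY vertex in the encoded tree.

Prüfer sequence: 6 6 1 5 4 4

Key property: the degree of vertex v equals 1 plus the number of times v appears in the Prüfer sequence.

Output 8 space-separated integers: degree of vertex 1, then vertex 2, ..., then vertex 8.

Answer: 2 1 1 3 2 3 1 1

Derivation:
p_1 = 6: count[6] becomes 1
p_2 = 6: count[6] becomes 2
p_3 = 1: count[1] becomes 1
p_4 = 5: count[5] becomes 1
p_5 = 4: count[4] becomes 1
p_6 = 4: count[4] becomes 2
Degrees (1 + count): deg[1]=1+1=2, deg[2]=1+0=1, deg[3]=1+0=1, deg[4]=1+2=3, deg[5]=1+1=2, deg[6]=1+2=3, deg[7]=1+0=1, deg[8]=1+0=1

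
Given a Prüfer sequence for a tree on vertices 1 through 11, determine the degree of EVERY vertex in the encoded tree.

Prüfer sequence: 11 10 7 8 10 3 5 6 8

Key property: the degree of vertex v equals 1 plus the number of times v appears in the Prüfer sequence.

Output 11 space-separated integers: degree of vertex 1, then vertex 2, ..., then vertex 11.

Answer: 1 1 2 1 2 2 2 3 1 3 2

Derivation:
p_1 = 11: count[11] becomes 1
p_2 = 10: count[10] becomes 1
p_3 = 7: count[7] becomes 1
p_4 = 8: count[8] becomes 1
p_5 = 10: count[10] becomes 2
p_6 = 3: count[3] becomes 1
p_7 = 5: count[5] becomes 1
p_8 = 6: count[6] becomes 1
p_9 = 8: count[8] becomes 2
Degrees (1 + count): deg[1]=1+0=1, deg[2]=1+0=1, deg[3]=1+1=2, deg[4]=1+0=1, deg[5]=1+1=2, deg[6]=1+1=2, deg[7]=1+1=2, deg[8]=1+2=3, deg[9]=1+0=1, deg[10]=1+2=3, deg[11]=1+1=2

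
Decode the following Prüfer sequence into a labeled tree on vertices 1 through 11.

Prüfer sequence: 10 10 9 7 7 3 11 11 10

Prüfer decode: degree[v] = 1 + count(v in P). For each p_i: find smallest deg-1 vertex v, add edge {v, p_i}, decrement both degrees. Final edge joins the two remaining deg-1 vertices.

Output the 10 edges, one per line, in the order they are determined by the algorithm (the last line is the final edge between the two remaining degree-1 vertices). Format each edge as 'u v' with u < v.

Initial degrees: {1:1, 2:1, 3:2, 4:1, 5:1, 6:1, 7:3, 8:1, 9:2, 10:4, 11:3}
Step 1: smallest deg-1 vertex = 1, p_1 = 10. Add edge {1,10}. Now deg[1]=0, deg[10]=3.
Step 2: smallest deg-1 vertex = 2, p_2 = 10. Add edge {2,10}. Now deg[2]=0, deg[10]=2.
Step 3: smallest deg-1 vertex = 4, p_3 = 9. Add edge {4,9}. Now deg[4]=0, deg[9]=1.
Step 4: smallest deg-1 vertex = 5, p_4 = 7. Add edge {5,7}. Now deg[5]=0, deg[7]=2.
Step 5: smallest deg-1 vertex = 6, p_5 = 7. Add edge {6,7}. Now deg[6]=0, deg[7]=1.
Step 6: smallest deg-1 vertex = 7, p_6 = 3. Add edge {3,7}. Now deg[7]=0, deg[3]=1.
Step 7: smallest deg-1 vertex = 3, p_7 = 11. Add edge {3,11}. Now deg[3]=0, deg[11]=2.
Step 8: smallest deg-1 vertex = 8, p_8 = 11. Add edge {8,11}. Now deg[8]=0, deg[11]=1.
Step 9: smallest deg-1 vertex = 9, p_9 = 10. Add edge {9,10}. Now deg[9]=0, deg[10]=1.
Final: two remaining deg-1 vertices are 10, 11. Add edge {10,11}.

Answer: 1 10
2 10
4 9
5 7
6 7
3 7
3 11
8 11
9 10
10 11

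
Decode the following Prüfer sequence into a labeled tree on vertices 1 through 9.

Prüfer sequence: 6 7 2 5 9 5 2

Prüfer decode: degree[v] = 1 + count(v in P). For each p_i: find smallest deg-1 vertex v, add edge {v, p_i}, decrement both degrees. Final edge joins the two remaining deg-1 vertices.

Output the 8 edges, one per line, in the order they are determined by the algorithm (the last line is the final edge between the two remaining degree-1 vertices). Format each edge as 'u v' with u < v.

Initial degrees: {1:1, 2:3, 3:1, 4:1, 5:3, 6:2, 7:2, 8:1, 9:2}
Step 1: smallest deg-1 vertex = 1, p_1 = 6. Add edge {1,6}. Now deg[1]=0, deg[6]=1.
Step 2: smallest deg-1 vertex = 3, p_2 = 7. Add edge {3,7}. Now deg[3]=0, deg[7]=1.
Step 3: smallest deg-1 vertex = 4, p_3 = 2. Add edge {2,4}. Now deg[4]=0, deg[2]=2.
Step 4: smallest deg-1 vertex = 6, p_4 = 5. Add edge {5,6}. Now deg[6]=0, deg[5]=2.
Step 5: smallest deg-1 vertex = 7, p_5 = 9. Add edge {7,9}. Now deg[7]=0, deg[9]=1.
Step 6: smallest deg-1 vertex = 8, p_6 = 5. Add edge {5,8}. Now deg[8]=0, deg[5]=1.
Step 7: smallest deg-1 vertex = 5, p_7 = 2. Add edge {2,5}. Now deg[5]=0, deg[2]=1.
Final: two remaining deg-1 vertices are 2, 9. Add edge {2,9}.

Answer: 1 6
3 7
2 4
5 6
7 9
5 8
2 5
2 9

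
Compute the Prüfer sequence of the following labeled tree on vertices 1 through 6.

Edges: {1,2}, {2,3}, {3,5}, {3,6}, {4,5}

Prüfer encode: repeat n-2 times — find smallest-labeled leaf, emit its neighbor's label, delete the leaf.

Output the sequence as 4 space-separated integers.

Step 1: leaves = {1,4,6}. Remove smallest leaf 1, emit neighbor 2.
Step 2: leaves = {2,4,6}. Remove smallest leaf 2, emit neighbor 3.
Step 3: leaves = {4,6}. Remove smallest leaf 4, emit neighbor 5.
Step 4: leaves = {5,6}. Remove smallest leaf 5, emit neighbor 3.
Done: 2 vertices remain (3, 6). Sequence = [2 3 5 3]

Answer: 2 3 5 3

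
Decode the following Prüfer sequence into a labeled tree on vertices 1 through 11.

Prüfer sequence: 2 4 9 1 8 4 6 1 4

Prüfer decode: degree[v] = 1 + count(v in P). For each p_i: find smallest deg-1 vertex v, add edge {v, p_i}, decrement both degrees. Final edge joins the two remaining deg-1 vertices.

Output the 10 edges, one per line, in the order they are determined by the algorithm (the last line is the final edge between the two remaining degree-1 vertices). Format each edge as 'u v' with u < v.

Initial degrees: {1:3, 2:2, 3:1, 4:4, 5:1, 6:2, 7:1, 8:2, 9:2, 10:1, 11:1}
Step 1: smallest deg-1 vertex = 3, p_1 = 2. Add edge {2,3}. Now deg[3]=0, deg[2]=1.
Step 2: smallest deg-1 vertex = 2, p_2 = 4. Add edge {2,4}. Now deg[2]=0, deg[4]=3.
Step 3: smallest deg-1 vertex = 5, p_3 = 9. Add edge {5,9}. Now deg[5]=0, deg[9]=1.
Step 4: smallest deg-1 vertex = 7, p_4 = 1. Add edge {1,7}. Now deg[7]=0, deg[1]=2.
Step 5: smallest deg-1 vertex = 9, p_5 = 8. Add edge {8,9}. Now deg[9]=0, deg[8]=1.
Step 6: smallest deg-1 vertex = 8, p_6 = 4. Add edge {4,8}. Now deg[8]=0, deg[4]=2.
Step 7: smallest deg-1 vertex = 10, p_7 = 6. Add edge {6,10}. Now deg[10]=0, deg[6]=1.
Step 8: smallest deg-1 vertex = 6, p_8 = 1. Add edge {1,6}. Now deg[6]=0, deg[1]=1.
Step 9: smallest deg-1 vertex = 1, p_9 = 4. Add edge {1,4}. Now deg[1]=0, deg[4]=1.
Final: two remaining deg-1 vertices are 4, 11. Add edge {4,11}.

Answer: 2 3
2 4
5 9
1 7
8 9
4 8
6 10
1 6
1 4
4 11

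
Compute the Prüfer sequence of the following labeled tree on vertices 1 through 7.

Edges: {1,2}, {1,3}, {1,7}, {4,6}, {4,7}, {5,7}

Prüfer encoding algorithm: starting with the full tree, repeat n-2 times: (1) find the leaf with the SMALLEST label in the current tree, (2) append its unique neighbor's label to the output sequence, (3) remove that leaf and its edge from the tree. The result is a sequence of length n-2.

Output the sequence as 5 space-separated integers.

Answer: 1 1 7 7 4

Derivation:
Step 1: leaves = {2,3,5,6}. Remove smallest leaf 2, emit neighbor 1.
Step 2: leaves = {3,5,6}. Remove smallest leaf 3, emit neighbor 1.
Step 3: leaves = {1,5,6}. Remove smallest leaf 1, emit neighbor 7.
Step 4: leaves = {5,6}. Remove smallest leaf 5, emit neighbor 7.
Step 5: leaves = {6,7}. Remove smallest leaf 6, emit neighbor 4.
Done: 2 vertices remain (4, 7). Sequence = [1 1 7 7 4]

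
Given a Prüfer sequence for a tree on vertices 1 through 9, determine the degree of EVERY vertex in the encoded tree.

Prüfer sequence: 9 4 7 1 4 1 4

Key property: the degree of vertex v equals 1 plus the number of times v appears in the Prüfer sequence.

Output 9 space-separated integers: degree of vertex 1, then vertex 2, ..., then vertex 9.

p_1 = 9: count[9] becomes 1
p_2 = 4: count[4] becomes 1
p_3 = 7: count[7] becomes 1
p_4 = 1: count[1] becomes 1
p_5 = 4: count[4] becomes 2
p_6 = 1: count[1] becomes 2
p_7 = 4: count[4] becomes 3
Degrees (1 + count): deg[1]=1+2=3, deg[2]=1+0=1, deg[3]=1+0=1, deg[4]=1+3=4, deg[5]=1+0=1, deg[6]=1+0=1, deg[7]=1+1=2, deg[8]=1+0=1, deg[9]=1+1=2

Answer: 3 1 1 4 1 1 2 1 2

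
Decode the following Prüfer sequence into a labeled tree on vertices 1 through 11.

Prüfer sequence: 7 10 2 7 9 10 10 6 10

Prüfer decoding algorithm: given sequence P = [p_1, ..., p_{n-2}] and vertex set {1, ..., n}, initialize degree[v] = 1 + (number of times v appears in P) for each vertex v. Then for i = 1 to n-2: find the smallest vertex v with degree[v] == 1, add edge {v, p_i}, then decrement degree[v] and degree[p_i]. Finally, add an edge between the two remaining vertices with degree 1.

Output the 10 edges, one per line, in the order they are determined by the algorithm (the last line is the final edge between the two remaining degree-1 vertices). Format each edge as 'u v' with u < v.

Answer: 1 7
3 10
2 4
2 7
5 9
7 10
8 10
6 9
6 10
10 11

Derivation:
Initial degrees: {1:1, 2:2, 3:1, 4:1, 5:1, 6:2, 7:3, 8:1, 9:2, 10:5, 11:1}
Step 1: smallest deg-1 vertex = 1, p_1 = 7. Add edge {1,7}. Now deg[1]=0, deg[7]=2.
Step 2: smallest deg-1 vertex = 3, p_2 = 10. Add edge {3,10}. Now deg[3]=0, deg[10]=4.
Step 3: smallest deg-1 vertex = 4, p_3 = 2. Add edge {2,4}. Now deg[4]=0, deg[2]=1.
Step 4: smallest deg-1 vertex = 2, p_4 = 7. Add edge {2,7}. Now deg[2]=0, deg[7]=1.
Step 5: smallest deg-1 vertex = 5, p_5 = 9. Add edge {5,9}. Now deg[5]=0, deg[9]=1.
Step 6: smallest deg-1 vertex = 7, p_6 = 10. Add edge {7,10}. Now deg[7]=0, deg[10]=3.
Step 7: smallest deg-1 vertex = 8, p_7 = 10. Add edge {8,10}. Now deg[8]=0, deg[10]=2.
Step 8: smallest deg-1 vertex = 9, p_8 = 6. Add edge {6,9}. Now deg[9]=0, deg[6]=1.
Step 9: smallest deg-1 vertex = 6, p_9 = 10. Add edge {6,10}. Now deg[6]=0, deg[10]=1.
Final: two remaining deg-1 vertices are 10, 11. Add edge {10,11}.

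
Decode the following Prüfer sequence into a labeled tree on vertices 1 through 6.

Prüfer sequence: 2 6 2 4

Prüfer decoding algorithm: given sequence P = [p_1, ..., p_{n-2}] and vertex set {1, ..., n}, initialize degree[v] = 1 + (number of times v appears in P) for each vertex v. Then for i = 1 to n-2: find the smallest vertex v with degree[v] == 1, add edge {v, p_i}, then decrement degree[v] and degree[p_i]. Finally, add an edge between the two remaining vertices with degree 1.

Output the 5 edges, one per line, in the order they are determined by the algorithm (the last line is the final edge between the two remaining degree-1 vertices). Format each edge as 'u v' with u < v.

Answer: 1 2
3 6
2 5
2 4
4 6

Derivation:
Initial degrees: {1:1, 2:3, 3:1, 4:2, 5:1, 6:2}
Step 1: smallest deg-1 vertex = 1, p_1 = 2. Add edge {1,2}. Now deg[1]=0, deg[2]=2.
Step 2: smallest deg-1 vertex = 3, p_2 = 6. Add edge {3,6}. Now deg[3]=0, deg[6]=1.
Step 3: smallest deg-1 vertex = 5, p_3 = 2. Add edge {2,5}. Now deg[5]=0, deg[2]=1.
Step 4: smallest deg-1 vertex = 2, p_4 = 4. Add edge {2,4}. Now deg[2]=0, deg[4]=1.
Final: two remaining deg-1 vertices are 4, 6. Add edge {4,6}.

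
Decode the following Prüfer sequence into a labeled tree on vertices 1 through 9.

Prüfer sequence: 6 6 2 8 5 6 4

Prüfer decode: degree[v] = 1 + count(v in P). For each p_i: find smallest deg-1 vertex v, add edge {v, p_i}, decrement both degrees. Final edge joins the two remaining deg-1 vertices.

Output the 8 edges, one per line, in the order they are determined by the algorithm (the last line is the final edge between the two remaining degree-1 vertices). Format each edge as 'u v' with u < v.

Initial degrees: {1:1, 2:2, 3:1, 4:2, 5:2, 6:4, 7:1, 8:2, 9:1}
Step 1: smallest deg-1 vertex = 1, p_1 = 6. Add edge {1,6}. Now deg[1]=0, deg[6]=3.
Step 2: smallest deg-1 vertex = 3, p_2 = 6. Add edge {3,6}. Now deg[3]=0, deg[6]=2.
Step 3: smallest deg-1 vertex = 7, p_3 = 2. Add edge {2,7}. Now deg[7]=0, deg[2]=1.
Step 4: smallest deg-1 vertex = 2, p_4 = 8. Add edge {2,8}. Now deg[2]=0, deg[8]=1.
Step 5: smallest deg-1 vertex = 8, p_5 = 5. Add edge {5,8}. Now deg[8]=0, deg[5]=1.
Step 6: smallest deg-1 vertex = 5, p_6 = 6. Add edge {5,6}. Now deg[5]=0, deg[6]=1.
Step 7: smallest deg-1 vertex = 6, p_7 = 4. Add edge {4,6}. Now deg[6]=0, deg[4]=1.
Final: two remaining deg-1 vertices are 4, 9. Add edge {4,9}.

Answer: 1 6
3 6
2 7
2 8
5 8
5 6
4 6
4 9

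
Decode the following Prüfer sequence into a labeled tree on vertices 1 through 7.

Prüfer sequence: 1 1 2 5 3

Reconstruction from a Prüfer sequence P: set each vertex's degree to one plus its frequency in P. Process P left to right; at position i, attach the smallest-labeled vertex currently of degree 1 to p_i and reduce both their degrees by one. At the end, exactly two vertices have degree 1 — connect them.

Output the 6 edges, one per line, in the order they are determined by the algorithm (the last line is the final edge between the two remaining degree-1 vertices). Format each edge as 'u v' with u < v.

Answer: 1 4
1 6
1 2
2 5
3 5
3 7

Derivation:
Initial degrees: {1:3, 2:2, 3:2, 4:1, 5:2, 6:1, 7:1}
Step 1: smallest deg-1 vertex = 4, p_1 = 1. Add edge {1,4}. Now deg[4]=0, deg[1]=2.
Step 2: smallest deg-1 vertex = 6, p_2 = 1. Add edge {1,6}. Now deg[6]=0, deg[1]=1.
Step 3: smallest deg-1 vertex = 1, p_3 = 2. Add edge {1,2}. Now deg[1]=0, deg[2]=1.
Step 4: smallest deg-1 vertex = 2, p_4 = 5. Add edge {2,5}. Now deg[2]=0, deg[5]=1.
Step 5: smallest deg-1 vertex = 5, p_5 = 3. Add edge {3,5}. Now deg[5]=0, deg[3]=1.
Final: two remaining deg-1 vertices are 3, 7. Add edge {3,7}.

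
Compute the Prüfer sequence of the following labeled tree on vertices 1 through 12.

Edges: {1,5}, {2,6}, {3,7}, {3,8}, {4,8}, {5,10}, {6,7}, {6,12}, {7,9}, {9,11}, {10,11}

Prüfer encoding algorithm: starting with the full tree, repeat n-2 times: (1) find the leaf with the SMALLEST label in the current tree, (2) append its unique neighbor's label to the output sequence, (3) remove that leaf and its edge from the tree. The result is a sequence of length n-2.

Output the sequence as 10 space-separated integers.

Answer: 5 6 8 10 3 7 11 9 7 6

Derivation:
Step 1: leaves = {1,2,4,12}. Remove smallest leaf 1, emit neighbor 5.
Step 2: leaves = {2,4,5,12}. Remove smallest leaf 2, emit neighbor 6.
Step 3: leaves = {4,5,12}. Remove smallest leaf 4, emit neighbor 8.
Step 4: leaves = {5,8,12}. Remove smallest leaf 5, emit neighbor 10.
Step 5: leaves = {8,10,12}. Remove smallest leaf 8, emit neighbor 3.
Step 6: leaves = {3,10,12}. Remove smallest leaf 3, emit neighbor 7.
Step 7: leaves = {10,12}. Remove smallest leaf 10, emit neighbor 11.
Step 8: leaves = {11,12}. Remove smallest leaf 11, emit neighbor 9.
Step 9: leaves = {9,12}. Remove smallest leaf 9, emit neighbor 7.
Step 10: leaves = {7,12}. Remove smallest leaf 7, emit neighbor 6.
Done: 2 vertices remain (6, 12). Sequence = [5 6 8 10 3 7 11 9 7 6]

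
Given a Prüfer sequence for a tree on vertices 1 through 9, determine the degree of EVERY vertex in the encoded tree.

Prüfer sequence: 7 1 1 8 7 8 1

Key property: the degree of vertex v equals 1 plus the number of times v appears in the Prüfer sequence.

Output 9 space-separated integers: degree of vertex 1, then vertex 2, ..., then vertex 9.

Answer: 4 1 1 1 1 1 3 3 1

Derivation:
p_1 = 7: count[7] becomes 1
p_2 = 1: count[1] becomes 1
p_3 = 1: count[1] becomes 2
p_4 = 8: count[8] becomes 1
p_5 = 7: count[7] becomes 2
p_6 = 8: count[8] becomes 2
p_7 = 1: count[1] becomes 3
Degrees (1 + count): deg[1]=1+3=4, deg[2]=1+0=1, deg[3]=1+0=1, deg[4]=1+0=1, deg[5]=1+0=1, deg[6]=1+0=1, deg[7]=1+2=3, deg[8]=1+2=3, deg[9]=1+0=1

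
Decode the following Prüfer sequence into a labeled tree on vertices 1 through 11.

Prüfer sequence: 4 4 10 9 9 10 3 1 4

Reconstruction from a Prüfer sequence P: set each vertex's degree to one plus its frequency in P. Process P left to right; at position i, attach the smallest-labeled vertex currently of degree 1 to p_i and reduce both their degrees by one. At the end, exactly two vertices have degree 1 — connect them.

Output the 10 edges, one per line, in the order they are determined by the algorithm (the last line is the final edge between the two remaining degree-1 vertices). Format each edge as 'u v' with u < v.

Answer: 2 4
4 5
6 10
7 9
8 9
9 10
3 10
1 3
1 4
4 11

Derivation:
Initial degrees: {1:2, 2:1, 3:2, 4:4, 5:1, 6:1, 7:1, 8:1, 9:3, 10:3, 11:1}
Step 1: smallest deg-1 vertex = 2, p_1 = 4. Add edge {2,4}. Now deg[2]=0, deg[4]=3.
Step 2: smallest deg-1 vertex = 5, p_2 = 4. Add edge {4,5}. Now deg[5]=0, deg[4]=2.
Step 3: smallest deg-1 vertex = 6, p_3 = 10. Add edge {6,10}. Now deg[6]=0, deg[10]=2.
Step 4: smallest deg-1 vertex = 7, p_4 = 9. Add edge {7,9}. Now deg[7]=0, deg[9]=2.
Step 5: smallest deg-1 vertex = 8, p_5 = 9. Add edge {8,9}. Now deg[8]=0, deg[9]=1.
Step 6: smallest deg-1 vertex = 9, p_6 = 10. Add edge {9,10}. Now deg[9]=0, deg[10]=1.
Step 7: smallest deg-1 vertex = 10, p_7 = 3. Add edge {3,10}. Now deg[10]=0, deg[3]=1.
Step 8: smallest deg-1 vertex = 3, p_8 = 1. Add edge {1,3}. Now deg[3]=0, deg[1]=1.
Step 9: smallest deg-1 vertex = 1, p_9 = 4. Add edge {1,4}. Now deg[1]=0, deg[4]=1.
Final: two remaining deg-1 vertices are 4, 11. Add edge {4,11}.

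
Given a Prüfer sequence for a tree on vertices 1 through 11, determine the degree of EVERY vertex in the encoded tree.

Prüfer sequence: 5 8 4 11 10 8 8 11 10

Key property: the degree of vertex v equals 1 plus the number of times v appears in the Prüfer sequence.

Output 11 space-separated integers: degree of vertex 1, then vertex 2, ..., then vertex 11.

Answer: 1 1 1 2 2 1 1 4 1 3 3

Derivation:
p_1 = 5: count[5] becomes 1
p_2 = 8: count[8] becomes 1
p_3 = 4: count[4] becomes 1
p_4 = 11: count[11] becomes 1
p_5 = 10: count[10] becomes 1
p_6 = 8: count[8] becomes 2
p_7 = 8: count[8] becomes 3
p_8 = 11: count[11] becomes 2
p_9 = 10: count[10] becomes 2
Degrees (1 + count): deg[1]=1+0=1, deg[2]=1+0=1, deg[3]=1+0=1, deg[4]=1+1=2, deg[5]=1+1=2, deg[6]=1+0=1, deg[7]=1+0=1, deg[8]=1+3=4, deg[9]=1+0=1, deg[10]=1+2=3, deg[11]=1+2=3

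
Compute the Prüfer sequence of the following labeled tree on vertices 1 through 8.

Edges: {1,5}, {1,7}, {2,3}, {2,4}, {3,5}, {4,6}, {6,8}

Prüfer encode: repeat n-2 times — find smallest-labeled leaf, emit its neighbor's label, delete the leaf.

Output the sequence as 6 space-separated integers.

Answer: 1 5 3 2 4 6

Derivation:
Step 1: leaves = {7,8}. Remove smallest leaf 7, emit neighbor 1.
Step 2: leaves = {1,8}. Remove smallest leaf 1, emit neighbor 5.
Step 3: leaves = {5,8}. Remove smallest leaf 5, emit neighbor 3.
Step 4: leaves = {3,8}. Remove smallest leaf 3, emit neighbor 2.
Step 5: leaves = {2,8}. Remove smallest leaf 2, emit neighbor 4.
Step 6: leaves = {4,8}. Remove smallest leaf 4, emit neighbor 6.
Done: 2 vertices remain (6, 8). Sequence = [1 5 3 2 4 6]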